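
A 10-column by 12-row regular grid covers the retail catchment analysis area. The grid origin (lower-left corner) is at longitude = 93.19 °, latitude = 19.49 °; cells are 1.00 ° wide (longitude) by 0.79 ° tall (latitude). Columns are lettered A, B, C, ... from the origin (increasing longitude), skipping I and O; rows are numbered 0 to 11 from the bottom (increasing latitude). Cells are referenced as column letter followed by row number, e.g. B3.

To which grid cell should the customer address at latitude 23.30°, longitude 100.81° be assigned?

Column index: ⌊(100.81 − 93.19) / 1.00⌋ = ⌊7.620⌋ = 7 → column H
Row offset from origin: ⌊(23.30 − 19.49) / 0.79⌋ = ⌊4.823⌋ = 4 → row 4

H4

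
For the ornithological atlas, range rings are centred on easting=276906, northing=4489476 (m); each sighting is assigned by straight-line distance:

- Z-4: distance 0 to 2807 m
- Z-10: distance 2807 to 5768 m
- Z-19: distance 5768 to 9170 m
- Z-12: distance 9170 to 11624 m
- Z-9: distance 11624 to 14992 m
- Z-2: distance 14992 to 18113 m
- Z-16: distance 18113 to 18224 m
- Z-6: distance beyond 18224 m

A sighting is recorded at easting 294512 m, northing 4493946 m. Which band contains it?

Distance = √((294512−276906)² + (4493946−4489476)²) = √(309971236.000 + 19980900.000) = 18164.585 m.
18113 ≤ 18164.585 < 18224 → Z-16.

Z-16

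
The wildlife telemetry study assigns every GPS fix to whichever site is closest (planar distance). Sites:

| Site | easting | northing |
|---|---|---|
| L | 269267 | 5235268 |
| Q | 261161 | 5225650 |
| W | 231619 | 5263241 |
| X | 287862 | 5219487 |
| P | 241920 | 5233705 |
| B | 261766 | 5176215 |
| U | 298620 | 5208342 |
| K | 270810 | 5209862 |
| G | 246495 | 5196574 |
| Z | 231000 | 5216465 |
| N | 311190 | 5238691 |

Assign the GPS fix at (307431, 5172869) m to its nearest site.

U

Squared distances to each site:
L: 5350126097.000; Q: 4926746861.000; W: 13914557728.000; X: 2556183685.000; P: 7992710017.000; B: 2096487941.000; U: 1335967450.000; K: 2709579690.000; G: 4275123121.000; Z: 7742308977.000; N: 4346665765.000.
Minimum at U.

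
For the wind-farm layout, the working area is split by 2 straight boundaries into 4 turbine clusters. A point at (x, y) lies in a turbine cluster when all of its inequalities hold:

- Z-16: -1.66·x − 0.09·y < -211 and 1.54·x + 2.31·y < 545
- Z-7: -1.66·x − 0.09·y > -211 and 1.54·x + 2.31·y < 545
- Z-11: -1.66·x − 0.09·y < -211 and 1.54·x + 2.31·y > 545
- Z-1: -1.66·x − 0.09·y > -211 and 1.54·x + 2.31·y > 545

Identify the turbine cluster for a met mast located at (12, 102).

Z-7

-1.66·12 − 0.09·102 = -29.100, which is > -211
1.54·12 + 2.31·102 = 254.100, which is < 545
This sign pattern matches Z-7.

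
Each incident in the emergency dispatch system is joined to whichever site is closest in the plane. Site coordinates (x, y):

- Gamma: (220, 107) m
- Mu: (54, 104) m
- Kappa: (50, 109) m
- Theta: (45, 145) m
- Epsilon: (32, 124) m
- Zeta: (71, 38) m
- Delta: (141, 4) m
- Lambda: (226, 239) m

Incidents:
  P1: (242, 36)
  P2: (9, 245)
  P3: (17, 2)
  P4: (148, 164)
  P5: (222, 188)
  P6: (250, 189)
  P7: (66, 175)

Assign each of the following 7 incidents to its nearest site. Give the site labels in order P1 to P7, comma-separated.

Gamma, Theta, Zeta, Gamma, Lambda, Lambda, Theta

P1 → Gamma (d²=5525.00)
P2 → Theta (d²=11296.00)
P3 → Zeta (d²=4212.00)
P4 → Gamma (d²=8433.00)
P5 → Lambda (d²=2617.00)
P6 → Lambda (d²=3076.00)
P7 → Theta (d²=1341.00)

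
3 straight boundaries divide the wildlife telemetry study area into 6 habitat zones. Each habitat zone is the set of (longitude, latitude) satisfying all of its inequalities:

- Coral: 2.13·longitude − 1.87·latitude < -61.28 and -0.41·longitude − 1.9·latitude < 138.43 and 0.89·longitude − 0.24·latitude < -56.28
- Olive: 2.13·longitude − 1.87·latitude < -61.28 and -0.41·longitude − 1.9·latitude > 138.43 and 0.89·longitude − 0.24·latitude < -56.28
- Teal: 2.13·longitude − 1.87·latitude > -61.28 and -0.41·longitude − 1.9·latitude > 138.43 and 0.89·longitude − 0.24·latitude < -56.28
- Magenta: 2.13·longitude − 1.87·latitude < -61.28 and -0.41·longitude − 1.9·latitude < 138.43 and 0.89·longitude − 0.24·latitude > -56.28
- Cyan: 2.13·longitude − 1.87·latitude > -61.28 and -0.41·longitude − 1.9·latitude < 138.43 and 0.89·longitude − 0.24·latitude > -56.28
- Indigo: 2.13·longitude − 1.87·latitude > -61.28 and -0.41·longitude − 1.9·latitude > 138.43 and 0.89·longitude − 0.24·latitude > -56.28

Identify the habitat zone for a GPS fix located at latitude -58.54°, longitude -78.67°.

2.13·-78.67 − 1.87·-58.54 = -58.097, which is > -61.28
-0.41·-78.67 − 1.9·-58.54 = 143.481, which is > 138.43
0.89·-78.67 − 0.24·-58.54 = -55.967, which is > -56.28
This sign pattern matches Indigo.

Indigo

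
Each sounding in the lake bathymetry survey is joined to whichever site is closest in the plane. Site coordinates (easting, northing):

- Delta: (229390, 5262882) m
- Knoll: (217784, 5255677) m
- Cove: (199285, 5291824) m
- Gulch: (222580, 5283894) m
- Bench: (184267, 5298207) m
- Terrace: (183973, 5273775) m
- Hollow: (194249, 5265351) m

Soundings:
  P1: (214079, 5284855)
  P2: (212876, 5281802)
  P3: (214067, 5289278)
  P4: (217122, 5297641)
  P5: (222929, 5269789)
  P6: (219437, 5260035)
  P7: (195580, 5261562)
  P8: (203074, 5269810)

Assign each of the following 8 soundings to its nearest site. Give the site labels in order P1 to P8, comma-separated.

Gulch, Gulch, Gulch, Gulch, Delta, Knoll, Hollow, Hollow

P1 → Gulch (d²=73190522.00)
P2 → Gulch (d²=98544080.00)
P3 → Gulch (d²=101458625.00)
P4 → Gulch (d²=218769773.00)
P5 → Delta (d²=89451170.00)
P6 → Knoll (d²=21724573.00)
P7 → Hollow (d²=16128082.00)
P8 → Hollow (d²=97763306.00)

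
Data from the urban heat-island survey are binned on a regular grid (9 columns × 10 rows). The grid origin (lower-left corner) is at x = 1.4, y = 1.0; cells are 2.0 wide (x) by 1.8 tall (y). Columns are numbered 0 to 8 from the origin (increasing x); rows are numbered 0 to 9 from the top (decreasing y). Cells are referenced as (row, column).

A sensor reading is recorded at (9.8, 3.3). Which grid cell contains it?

Column index: ⌊(9.8 − 1.4) / 2.0⌋ = ⌊4.200⌋ = 4
Row offset from origin: ⌊(3.3 − 1.0) / 1.8⌋ = ⌊1.278⌋ = 1 → row 8 (counted from top)

(8, 4)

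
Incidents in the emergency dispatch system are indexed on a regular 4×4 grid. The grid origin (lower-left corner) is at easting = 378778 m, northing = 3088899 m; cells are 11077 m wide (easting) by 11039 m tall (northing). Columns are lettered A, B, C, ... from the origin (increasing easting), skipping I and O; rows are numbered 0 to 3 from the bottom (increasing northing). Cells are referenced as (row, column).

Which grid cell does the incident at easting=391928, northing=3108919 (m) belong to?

(1, B)

Column index: ⌊(391928 − 378778) / 11077⌋ = ⌊1.187⌋ = 1 → column B
Row offset from origin: ⌊(3108919 − 3088899) / 11039⌋ = ⌊1.814⌋ = 1 → row 1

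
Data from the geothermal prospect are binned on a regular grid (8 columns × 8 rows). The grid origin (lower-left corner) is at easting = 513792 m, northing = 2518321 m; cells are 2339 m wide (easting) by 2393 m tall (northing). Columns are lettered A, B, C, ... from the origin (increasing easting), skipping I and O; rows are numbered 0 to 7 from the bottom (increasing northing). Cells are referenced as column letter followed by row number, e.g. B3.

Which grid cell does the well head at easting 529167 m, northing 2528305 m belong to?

G4

Column index: ⌊(529167 − 513792) / 2339⌋ = ⌊6.573⌋ = 6 → column G
Row offset from origin: ⌊(2528305 − 2518321) / 2393⌋ = ⌊4.172⌋ = 4 → row 4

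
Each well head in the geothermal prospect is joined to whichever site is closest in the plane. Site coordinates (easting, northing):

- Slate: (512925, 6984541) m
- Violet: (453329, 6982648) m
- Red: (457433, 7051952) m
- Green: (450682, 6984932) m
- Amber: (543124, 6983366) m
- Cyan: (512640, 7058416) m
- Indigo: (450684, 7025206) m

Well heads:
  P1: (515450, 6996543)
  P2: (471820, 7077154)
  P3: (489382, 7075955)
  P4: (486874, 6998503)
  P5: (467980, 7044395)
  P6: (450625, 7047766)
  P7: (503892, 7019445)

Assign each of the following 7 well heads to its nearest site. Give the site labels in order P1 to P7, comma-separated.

P1 → Slate (d²=150423629.00)
P2 → Red (d²=842126573.00)
P3 → Cyan (d²=848551085.00)
P4 → Slate (d²=873592045.00)
P5 → Red (d²=168347458.00)
P6 → Red (d²=63871460.00)
P7 → Slate (d²=1299884305.00)

Slate, Red, Cyan, Slate, Red, Red, Slate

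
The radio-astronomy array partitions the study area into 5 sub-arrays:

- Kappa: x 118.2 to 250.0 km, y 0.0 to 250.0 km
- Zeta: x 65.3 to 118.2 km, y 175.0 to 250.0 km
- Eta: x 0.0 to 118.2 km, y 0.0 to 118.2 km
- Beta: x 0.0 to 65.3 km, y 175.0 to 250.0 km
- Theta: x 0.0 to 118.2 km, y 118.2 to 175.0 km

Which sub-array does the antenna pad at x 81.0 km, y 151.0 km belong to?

The point has x = 81.0 and y = 151.0.
Only Theta satisfies 0.0 ≤ x ≤ 118.2 and 118.2 ≤ y ≤ 175.0.

Theta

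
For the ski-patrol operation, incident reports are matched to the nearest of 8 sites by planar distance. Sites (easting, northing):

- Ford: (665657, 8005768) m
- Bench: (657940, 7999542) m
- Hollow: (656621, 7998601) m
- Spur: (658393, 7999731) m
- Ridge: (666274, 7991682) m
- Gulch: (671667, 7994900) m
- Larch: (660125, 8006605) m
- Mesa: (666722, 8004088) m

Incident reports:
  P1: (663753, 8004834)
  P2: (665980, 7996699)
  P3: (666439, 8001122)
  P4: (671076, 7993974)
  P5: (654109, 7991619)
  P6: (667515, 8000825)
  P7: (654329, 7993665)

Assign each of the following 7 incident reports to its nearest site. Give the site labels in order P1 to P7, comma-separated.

Ford, Ridge, Mesa, Gulch, Hollow, Mesa, Hollow

P1 → Ford (d²=4497572.00)
P2 → Ridge (d²=25256725.00)
P3 → Mesa (d²=8877245.00)
P4 → Gulch (d²=1206757.00)
P5 → Hollow (d²=55058468.00)
P6 → Mesa (d²=11276018.00)
P7 → Hollow (d²=29617360.00)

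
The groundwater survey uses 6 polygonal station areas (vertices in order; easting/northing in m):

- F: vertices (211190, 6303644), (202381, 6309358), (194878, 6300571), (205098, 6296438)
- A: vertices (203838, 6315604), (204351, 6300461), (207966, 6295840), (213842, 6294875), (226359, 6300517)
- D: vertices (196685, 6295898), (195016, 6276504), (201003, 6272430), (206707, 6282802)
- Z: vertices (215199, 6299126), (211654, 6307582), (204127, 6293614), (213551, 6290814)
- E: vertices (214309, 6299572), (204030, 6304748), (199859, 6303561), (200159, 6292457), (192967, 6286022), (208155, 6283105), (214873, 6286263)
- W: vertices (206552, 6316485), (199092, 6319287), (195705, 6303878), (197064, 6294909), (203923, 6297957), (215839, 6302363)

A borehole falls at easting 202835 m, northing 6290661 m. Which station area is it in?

Cast a ray rightward from (202835, 6290661). For each polygon, the edges (by vertex number in listed order) whose endpoints lie on opposite sides of northing = 6290661, where each meets that height, and whether that is right or left of the point:
F: no edge straddles that height → 0 crossings.
A: no edge straddles that height → 0 crossings.
D: 1–2 at easting≈196234.3 (left), 4–1 at easting≈200692.7 (left) → 0 crossings.
Z: no edge straddles that height → 0 crossings.
E: 4–5 at easting≈198151.7 (left), 7–1 at easting≈214686.6 (right) → 1 crossing.
W: no edge straddles that height → 0 crossings.
Only E has an odd count, so the point is inside E.

E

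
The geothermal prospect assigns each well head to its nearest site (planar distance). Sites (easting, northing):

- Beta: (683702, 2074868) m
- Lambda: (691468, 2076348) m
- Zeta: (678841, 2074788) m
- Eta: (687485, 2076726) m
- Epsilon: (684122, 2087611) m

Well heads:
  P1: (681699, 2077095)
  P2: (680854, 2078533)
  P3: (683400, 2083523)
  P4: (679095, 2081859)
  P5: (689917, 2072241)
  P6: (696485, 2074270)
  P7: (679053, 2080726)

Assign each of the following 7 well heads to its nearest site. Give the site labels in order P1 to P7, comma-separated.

Beta, Zeta, Epsilon, Zeta, Lambda, Lambda, Zeta

P1 → Beta (d²=8971538.00)
P2 → Zeta (d²=18077194.00)
P3 → Epsilon (d²=17233028.00)
P4 → Zeta (d²=50063557.00)
P5 → Lambda (d²=19273050.00)
P6 → Lambda (d²=29488373.00)
P7 → Zeta (d²=35304788.00)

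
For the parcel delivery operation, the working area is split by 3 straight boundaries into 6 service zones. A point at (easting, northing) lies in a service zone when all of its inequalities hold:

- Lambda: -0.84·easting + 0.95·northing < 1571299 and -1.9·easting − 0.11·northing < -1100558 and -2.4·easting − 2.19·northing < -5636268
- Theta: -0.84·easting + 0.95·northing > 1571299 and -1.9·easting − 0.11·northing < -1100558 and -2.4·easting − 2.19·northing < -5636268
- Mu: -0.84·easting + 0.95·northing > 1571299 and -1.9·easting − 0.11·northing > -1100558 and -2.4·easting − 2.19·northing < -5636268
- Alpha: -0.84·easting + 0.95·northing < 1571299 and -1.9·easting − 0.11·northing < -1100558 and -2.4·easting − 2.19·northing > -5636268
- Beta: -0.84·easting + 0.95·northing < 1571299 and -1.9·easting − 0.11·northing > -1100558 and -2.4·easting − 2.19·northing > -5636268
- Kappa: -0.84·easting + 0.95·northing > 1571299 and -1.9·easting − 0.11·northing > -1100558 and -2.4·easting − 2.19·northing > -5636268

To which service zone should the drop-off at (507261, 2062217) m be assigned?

-0.84·507261 + 0.95·2062217 = 1533006.910, which is < 1571299
-1.9·507261 − 0.11·2062217 = -1190639.770, which is < -1100558
-2.4·507261 − 2.19·2062217 = -5733681.630, which is < -5636268
This sign pattern matches Lambda.

Lambda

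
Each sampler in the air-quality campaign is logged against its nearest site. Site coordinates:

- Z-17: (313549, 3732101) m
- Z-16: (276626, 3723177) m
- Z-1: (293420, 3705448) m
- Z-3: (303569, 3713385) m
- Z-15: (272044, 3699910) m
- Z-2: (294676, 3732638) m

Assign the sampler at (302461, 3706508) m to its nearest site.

Z-3

Squared distances to each site:
Z-17: 777945393.000; Z-16: 945302786.000; Z-1: 82863281.000; Z-3: 48520793.000; Z-15: 968727493.000; Z-2: 743383125.000.
Minimum at Z-3.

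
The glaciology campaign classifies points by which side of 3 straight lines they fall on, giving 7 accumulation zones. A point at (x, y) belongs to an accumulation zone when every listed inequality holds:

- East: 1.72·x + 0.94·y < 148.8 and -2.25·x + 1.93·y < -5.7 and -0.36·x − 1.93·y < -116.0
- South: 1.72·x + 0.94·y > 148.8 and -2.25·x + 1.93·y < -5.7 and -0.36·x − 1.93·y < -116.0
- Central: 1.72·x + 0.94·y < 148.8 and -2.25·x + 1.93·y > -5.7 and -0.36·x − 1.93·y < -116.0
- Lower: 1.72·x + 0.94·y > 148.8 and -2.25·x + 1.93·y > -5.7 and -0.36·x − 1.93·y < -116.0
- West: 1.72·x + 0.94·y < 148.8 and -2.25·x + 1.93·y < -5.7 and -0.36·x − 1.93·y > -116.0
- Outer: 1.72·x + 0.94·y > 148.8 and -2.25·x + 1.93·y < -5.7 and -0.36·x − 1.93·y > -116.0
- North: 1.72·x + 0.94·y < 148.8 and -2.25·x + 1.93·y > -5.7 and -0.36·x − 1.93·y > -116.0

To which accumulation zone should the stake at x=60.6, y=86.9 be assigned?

1.72·60.6 + 0.94·86.9 = 185.918, which is > 148.8
-2.25·60.6 + 1.93·86.9 = 31.367, which is > -5.7
-0.36·60.6 − 1.93·86.9 = -189.533, which is < -116.0
This sign pattern matches Lower.

Lower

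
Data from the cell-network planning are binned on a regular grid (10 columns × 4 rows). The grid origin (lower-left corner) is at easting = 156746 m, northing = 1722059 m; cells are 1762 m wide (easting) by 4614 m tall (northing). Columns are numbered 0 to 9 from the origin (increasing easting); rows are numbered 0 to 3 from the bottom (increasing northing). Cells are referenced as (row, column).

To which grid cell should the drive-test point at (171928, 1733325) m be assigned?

Column index: ⌊(171928 − 156746) / 1762⌋ = ⌊8.616⌋ = 8
Row offset from origin: ⌊(1733325 − 1722059) / 4614⌋ = ⌊2.442⌋ = 2 → row 2

(2, 8)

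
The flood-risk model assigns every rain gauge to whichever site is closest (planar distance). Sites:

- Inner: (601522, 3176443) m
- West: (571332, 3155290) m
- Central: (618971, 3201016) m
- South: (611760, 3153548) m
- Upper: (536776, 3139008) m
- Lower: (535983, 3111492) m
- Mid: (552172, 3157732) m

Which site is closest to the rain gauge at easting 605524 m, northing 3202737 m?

Squared distances to each site:
Inner: 707390440.000; West: 3420310673.000; Central: 183783650.000; South: 2458445417.000; Upper: 8787672945.000; Lower: 13161600706.000; Mid: 4871885929.000.
Minimum at Central.

Central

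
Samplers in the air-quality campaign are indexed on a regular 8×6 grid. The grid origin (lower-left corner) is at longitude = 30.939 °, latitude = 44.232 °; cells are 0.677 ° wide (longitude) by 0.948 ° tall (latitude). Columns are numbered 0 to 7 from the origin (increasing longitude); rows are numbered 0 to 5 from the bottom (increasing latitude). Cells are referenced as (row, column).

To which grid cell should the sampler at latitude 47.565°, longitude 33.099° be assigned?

Column index: ⌊(33.099 − 30.939) / 0.677⌋ = ⌊3.191⌋ = 3
Row offset from origin: ⌊(47.565 − 44.232) / 0.948⌋ = ⌊3.516⌋ = 3 → row 3

(3, 3)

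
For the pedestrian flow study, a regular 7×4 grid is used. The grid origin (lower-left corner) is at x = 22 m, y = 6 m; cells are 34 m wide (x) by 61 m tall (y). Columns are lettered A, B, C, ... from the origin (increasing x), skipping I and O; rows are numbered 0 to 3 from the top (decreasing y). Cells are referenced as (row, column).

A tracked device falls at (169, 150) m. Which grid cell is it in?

(1, E)

Column index: ⌊(169 − 22) / 34⌋ = ⌊4.324⌋ = 4 → column E
Row offset from origin: ⌊(150 − 6) / 61⌋ = ⌊2.361⌋ = 2 → row 1 (counted from top)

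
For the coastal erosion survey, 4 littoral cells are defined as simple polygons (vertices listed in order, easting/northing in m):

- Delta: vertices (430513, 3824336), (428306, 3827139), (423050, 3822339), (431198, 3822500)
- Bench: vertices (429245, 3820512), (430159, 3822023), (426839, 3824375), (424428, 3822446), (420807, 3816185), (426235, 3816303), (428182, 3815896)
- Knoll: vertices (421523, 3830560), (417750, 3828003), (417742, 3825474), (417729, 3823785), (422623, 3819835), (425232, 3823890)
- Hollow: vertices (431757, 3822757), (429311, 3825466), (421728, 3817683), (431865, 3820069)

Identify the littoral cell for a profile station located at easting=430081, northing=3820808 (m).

Hollow

Cast a ray rightward from (430081, 3820808). For each polygon, the edges (by vertex number in listed order) whose endpoints lie on opposite sides of northing = 3820808, where each meets that height, and whether that is right or left of the point:
Delta: no edge straddles that height → 0 crossings.
Bench: 1–2 at easting≈429424.0 (left), 4–5 at easting≈423480.7 (left) → 0 crossings.
Knoll: 4–5 at easting≈421417.5 (left), 5–6 at easting≈423249.0 (left) → 0 crossings.
Hollow: 2–3 at easting≈424772.7 (left), 4–1 at easting≈431835.3 (right) → 1 crossing.
Only Hollow has an odd count, so the point is inside Hollow.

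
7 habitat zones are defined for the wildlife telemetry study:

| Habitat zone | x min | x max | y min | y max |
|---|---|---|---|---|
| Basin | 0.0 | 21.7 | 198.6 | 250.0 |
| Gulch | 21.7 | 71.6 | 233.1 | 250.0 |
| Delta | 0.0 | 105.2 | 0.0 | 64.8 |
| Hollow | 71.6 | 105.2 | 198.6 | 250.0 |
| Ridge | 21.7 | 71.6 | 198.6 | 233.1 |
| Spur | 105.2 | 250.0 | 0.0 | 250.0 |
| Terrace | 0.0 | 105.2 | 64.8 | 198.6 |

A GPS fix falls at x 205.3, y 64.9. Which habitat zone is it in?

Spur

The point has x = 205.3 and y = 64.9.
Only Spur satisfies 105.2 ≤ x ≤ 250.0 and 0.0 ≤ y ≤ 250.0.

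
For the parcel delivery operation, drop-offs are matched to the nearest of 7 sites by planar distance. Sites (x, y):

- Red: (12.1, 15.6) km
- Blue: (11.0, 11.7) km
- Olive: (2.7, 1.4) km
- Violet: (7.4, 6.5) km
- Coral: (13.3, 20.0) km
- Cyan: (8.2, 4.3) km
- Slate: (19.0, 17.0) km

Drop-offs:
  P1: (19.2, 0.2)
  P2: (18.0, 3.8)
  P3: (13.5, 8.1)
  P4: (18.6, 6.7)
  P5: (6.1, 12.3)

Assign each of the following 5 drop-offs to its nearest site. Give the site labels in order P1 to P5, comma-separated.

P1 → Cyan (d²=137.81)
P2 → Cyan (d²=96.29)
P3 → Blue (d²=19.21)
P4 → Blue (d²=82.76)
P5 → Blue (d²=24.37)

Cyan, Cyan, Blue, Blue, Blue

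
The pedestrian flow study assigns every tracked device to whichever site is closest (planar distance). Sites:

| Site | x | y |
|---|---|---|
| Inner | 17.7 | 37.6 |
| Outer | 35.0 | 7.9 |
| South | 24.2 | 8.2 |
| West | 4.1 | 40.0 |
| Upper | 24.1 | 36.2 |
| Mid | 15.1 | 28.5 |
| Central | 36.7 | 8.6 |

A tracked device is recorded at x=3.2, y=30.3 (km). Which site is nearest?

West

Squared distances to each site:
Inner: 263.540; Outer: 1513.000; South: 929.410; West: 94.900; Upper: 471.620; Mid: 144.850; Central: 1593.140.
Minimum at West.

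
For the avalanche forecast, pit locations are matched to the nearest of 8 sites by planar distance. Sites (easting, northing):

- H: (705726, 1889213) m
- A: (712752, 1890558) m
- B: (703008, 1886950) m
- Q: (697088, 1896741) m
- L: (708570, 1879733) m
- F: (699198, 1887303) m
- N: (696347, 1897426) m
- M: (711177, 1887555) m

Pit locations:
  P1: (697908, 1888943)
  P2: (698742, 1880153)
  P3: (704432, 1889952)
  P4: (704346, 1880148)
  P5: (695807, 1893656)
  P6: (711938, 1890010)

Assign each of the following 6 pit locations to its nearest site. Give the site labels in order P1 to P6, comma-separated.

P1 → F (d²=4353700.00)
P2 → F (d²=51330436.00)
P3 → H (d²=2220557.00)
P4 → L (d²=18014401.00)
P5 → Q (d²=11158186.00)
P6 → A (d²=962900.00)

F, F, H, L, Q, A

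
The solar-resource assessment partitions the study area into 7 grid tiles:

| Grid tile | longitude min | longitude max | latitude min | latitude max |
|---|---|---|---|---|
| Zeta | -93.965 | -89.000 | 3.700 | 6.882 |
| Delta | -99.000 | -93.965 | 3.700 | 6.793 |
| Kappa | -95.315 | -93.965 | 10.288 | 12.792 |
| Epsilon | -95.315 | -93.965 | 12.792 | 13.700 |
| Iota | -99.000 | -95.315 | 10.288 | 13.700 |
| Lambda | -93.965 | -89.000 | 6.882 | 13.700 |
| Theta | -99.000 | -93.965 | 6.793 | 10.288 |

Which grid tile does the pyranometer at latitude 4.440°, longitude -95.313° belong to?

Delta

The point has longitude = -95.313 and latitude = 4.440.
Only Delta satisfies -99.000 ≤ longitude ≤ -93.965 and 3.700 ≤ latitude ≤ 6.793.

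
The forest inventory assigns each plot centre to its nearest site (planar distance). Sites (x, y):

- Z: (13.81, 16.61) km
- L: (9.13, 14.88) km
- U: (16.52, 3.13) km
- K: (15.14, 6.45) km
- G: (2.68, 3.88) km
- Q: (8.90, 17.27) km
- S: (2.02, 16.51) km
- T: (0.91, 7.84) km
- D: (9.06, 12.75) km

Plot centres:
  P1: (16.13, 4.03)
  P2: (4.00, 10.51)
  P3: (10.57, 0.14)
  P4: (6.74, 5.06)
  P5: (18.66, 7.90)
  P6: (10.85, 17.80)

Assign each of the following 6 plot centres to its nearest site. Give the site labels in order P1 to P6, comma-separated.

U, T, U, G, K, Q

P1 → U (d²=0.96)
P2 → T (d²=16.68)
P3 → U (d²=44.34)
P4 → G (d²=17.88)
P5 → K (d²=14.49)
P6 → Q (d²=4.08)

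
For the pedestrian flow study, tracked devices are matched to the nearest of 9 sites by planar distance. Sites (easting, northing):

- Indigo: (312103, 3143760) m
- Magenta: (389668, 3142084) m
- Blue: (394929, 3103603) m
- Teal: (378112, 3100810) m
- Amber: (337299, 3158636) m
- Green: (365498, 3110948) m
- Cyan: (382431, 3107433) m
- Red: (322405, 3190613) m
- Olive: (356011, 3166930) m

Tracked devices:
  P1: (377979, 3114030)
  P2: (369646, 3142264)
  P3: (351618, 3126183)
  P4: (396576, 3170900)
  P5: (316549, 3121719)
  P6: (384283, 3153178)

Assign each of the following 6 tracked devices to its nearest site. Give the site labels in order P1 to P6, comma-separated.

Cyan, Magenta, Green, Magenta, Indigo, Magenta

P1 → Cyan (d²=63340713.00)
P2 → Magenta (d²=400912884.00)
P3 → Green (d²=424759625.00)
P4 → Magenta (d²=878082320.00)
P5 → Indigo (d²=505572597.00)
P6 → Magenta (d²=152075061.00)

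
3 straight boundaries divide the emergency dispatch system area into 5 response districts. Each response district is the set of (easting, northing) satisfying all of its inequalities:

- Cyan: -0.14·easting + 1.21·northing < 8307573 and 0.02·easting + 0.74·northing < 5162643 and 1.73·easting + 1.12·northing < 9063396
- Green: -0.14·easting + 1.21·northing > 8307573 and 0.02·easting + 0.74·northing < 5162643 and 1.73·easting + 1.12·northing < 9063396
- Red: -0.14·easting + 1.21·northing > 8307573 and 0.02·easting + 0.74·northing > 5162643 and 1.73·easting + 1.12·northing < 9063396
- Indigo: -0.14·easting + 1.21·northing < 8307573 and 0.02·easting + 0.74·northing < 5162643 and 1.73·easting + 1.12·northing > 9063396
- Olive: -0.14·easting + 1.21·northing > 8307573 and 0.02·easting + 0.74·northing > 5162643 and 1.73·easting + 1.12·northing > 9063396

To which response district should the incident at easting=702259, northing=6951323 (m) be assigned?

-0.14·702259 + 1.21·6951323 = 8312784.570, which is > 8307573
0.02·702259 + 0.74·6951323 = 5158024.200, which is < 5162643
1.73·702259 + 1.12·6951323 = 9000389.830, which is < 9063396
This sign pattern matches Green.

Green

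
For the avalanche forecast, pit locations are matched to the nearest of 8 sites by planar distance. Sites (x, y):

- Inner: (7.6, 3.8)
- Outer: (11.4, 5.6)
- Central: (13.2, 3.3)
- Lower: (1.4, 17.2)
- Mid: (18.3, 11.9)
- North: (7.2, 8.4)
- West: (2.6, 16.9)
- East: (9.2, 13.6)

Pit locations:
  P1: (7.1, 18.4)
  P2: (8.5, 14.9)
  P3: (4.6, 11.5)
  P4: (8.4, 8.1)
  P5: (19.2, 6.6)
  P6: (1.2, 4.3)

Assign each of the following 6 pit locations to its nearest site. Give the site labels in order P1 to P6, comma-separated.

P1 → West (d²=22.50)
P2 → East (d²=2.18)
P3 → North (d²=16.37)
P4 → North (d²=1.53)
P5 → Mid (d²=28.90)
P6 → Inner (d²=41.21)

West, East, North, North, Mid, Inner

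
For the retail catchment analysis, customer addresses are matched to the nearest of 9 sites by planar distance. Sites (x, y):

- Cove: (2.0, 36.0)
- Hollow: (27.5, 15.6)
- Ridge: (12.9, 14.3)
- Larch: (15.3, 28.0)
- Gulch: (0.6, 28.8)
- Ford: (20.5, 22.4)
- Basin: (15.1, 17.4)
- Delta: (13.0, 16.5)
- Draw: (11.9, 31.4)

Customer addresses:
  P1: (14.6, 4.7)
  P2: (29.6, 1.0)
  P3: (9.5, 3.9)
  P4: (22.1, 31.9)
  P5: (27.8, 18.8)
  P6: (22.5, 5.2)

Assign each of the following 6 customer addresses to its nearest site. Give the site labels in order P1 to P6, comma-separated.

P1 → Ridge (d²=95.05)
P2 → Hollow (d²=217.57)
P3 → Ridge (d²=119.72)
P4 → Larch (d²=61.45)
P5 → Hollow (d²=10.33)
P6 → Hollow (d²=133.16)

Ridge, Hollow, Ridge, Larch, Hollow, Hollow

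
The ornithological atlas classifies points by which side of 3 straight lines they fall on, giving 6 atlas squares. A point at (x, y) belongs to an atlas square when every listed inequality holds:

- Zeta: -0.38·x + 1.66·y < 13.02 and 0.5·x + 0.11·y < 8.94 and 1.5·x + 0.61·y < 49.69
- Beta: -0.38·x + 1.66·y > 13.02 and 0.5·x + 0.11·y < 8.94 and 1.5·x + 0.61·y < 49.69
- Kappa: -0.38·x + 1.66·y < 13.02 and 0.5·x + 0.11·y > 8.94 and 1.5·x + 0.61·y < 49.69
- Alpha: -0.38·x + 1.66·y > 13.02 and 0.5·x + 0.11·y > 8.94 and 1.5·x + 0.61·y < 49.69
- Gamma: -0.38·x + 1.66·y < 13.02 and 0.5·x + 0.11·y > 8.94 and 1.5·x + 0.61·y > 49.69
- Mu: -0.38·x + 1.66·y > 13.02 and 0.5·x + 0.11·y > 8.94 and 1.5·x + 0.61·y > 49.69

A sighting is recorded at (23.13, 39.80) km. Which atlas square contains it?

Mu

-0.38·23.13 + 1.66·39.80 = 57.279, which is > 13.02
0.5·23.13 + 0.11·39.80 = 15.943, which is > 8.94
1.5·23.13 + 0.61·39.80 = 58.973, which is > 49.69
This sign pattern matches Mu.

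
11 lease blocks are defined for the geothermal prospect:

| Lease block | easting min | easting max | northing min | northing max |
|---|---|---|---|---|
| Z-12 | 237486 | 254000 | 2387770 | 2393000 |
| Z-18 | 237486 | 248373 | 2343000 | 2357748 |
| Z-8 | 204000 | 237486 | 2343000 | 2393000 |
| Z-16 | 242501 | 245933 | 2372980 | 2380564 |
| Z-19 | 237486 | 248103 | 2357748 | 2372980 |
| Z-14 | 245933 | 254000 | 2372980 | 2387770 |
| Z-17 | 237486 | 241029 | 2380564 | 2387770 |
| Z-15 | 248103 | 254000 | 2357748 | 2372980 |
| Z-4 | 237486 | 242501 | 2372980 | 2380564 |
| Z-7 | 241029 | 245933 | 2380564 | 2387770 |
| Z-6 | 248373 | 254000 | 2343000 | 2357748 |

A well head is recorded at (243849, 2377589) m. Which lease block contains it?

The point has easting = 243849 and northing = 2377589.
Only Z-16 satisfies 242501 ≤ easting ≤ 245933 and 2372980 ≤ northing ≤ 2380564.

Z-16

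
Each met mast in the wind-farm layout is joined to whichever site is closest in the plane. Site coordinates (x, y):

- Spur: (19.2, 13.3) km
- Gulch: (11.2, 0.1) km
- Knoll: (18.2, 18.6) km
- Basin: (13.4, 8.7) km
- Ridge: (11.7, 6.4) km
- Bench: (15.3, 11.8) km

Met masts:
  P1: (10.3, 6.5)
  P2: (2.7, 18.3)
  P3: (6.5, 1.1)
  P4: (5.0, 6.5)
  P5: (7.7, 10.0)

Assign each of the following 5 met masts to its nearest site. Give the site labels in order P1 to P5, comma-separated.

Ridge, Bench, Gulch, Ridge, Ridge

P1 → Ridge (d²=1.97)
P2 → Bench (d²=201.01)
P3 → Gulch (d²=23.09)
P4 → Ridge (d²=44.90)
P5 → Ridge (d²=28.96)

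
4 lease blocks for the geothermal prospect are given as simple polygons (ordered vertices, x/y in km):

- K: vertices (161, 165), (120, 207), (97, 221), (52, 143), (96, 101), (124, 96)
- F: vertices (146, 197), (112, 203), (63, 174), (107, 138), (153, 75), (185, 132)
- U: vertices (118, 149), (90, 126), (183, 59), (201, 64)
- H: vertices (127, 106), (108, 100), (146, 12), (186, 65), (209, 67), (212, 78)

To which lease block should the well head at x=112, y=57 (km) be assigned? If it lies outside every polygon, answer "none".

Cast a ray rightward from (112, 57). For each polygon, the edges (by vertex number in listed order) whose endpoints lie on opposite sides of y = 57, where each meets that height, and whether that is right or left of the point:
K: no edge straddles that height → 0 crossings.
F: no edge straddles that height → 0 crossings.
U: no edge straddles that height → 0 crossings.
H: 2–3 at x≈126.6 (right), 3–4 at x≈180.0 (right) → 2 crossings.
All counts are even, so the point lies outside every listed polygon.

none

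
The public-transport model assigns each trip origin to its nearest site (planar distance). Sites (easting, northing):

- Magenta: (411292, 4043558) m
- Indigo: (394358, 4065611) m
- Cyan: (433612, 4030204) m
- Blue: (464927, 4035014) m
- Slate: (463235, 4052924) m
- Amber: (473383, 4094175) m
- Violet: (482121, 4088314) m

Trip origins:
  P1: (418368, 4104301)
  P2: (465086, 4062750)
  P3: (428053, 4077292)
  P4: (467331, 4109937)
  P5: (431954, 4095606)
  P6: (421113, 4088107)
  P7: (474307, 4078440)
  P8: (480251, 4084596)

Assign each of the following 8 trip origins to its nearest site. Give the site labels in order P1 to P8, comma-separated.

Indigo, Slate, Indigo, Amber, Amber, Indigo, Violet, Violet

P1 → Indigo (d²=2073396200.00)
P2 → Slate (d²=99976477.00)
P3 → Indigo (d²=1271798786.00)
P4 → Amber (d²=285067348.00)
P5 → Amber (d²=1718409802.00)
P6 → Indigo (d²=1221900041.00)
P7 → Violet (d²=158554472.00)
P8 → Violet (d²=17320424.00)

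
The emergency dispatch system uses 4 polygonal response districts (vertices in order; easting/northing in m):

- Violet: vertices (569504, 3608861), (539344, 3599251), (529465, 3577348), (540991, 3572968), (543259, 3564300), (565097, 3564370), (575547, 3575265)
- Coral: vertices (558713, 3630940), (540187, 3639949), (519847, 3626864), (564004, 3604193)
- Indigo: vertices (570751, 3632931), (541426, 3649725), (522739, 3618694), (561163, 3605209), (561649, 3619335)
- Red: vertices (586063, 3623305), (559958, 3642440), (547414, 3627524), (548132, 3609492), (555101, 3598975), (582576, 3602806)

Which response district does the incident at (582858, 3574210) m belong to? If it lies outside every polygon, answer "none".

none

Cast a ray rightward from (582858, 3574210). For each polygon, the edges (by vertex number in listed order) whose endpoints lie on opposite sides of northing = 3574210, where each meets that height, and whether that is right or left of the point:
Violet: 3–4 at easting≈537722.7 (left), 6–7 at easting≈574535.1 (left) → 0 crossings.
Coral: no edge straddles that height → 0 crossings.
Indigo: no edge straddles that height → 0 crossings.
Red: no edge straddles that height → 0 crossings.
All counts are even, so the point lies outside every listed polygon.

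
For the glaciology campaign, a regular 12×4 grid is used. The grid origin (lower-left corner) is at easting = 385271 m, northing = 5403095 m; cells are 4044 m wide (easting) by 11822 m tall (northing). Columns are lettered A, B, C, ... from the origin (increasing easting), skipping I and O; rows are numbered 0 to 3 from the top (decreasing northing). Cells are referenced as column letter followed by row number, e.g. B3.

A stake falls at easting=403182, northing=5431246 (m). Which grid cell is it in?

Column index: ⌊(403182 − 385271) / 4044⌋ = ⌊4.429⌋ = 4 → column E
Row offset from origin: ⌊(5431246 − 5403095) / 11822⌋ = ⌊2.381⌋ = 2 → row 1 (counted from top)

E1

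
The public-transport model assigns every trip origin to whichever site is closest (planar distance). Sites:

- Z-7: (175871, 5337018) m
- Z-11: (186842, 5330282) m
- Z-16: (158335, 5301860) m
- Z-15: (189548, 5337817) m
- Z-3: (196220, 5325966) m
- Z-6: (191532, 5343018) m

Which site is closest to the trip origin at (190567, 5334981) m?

Squared distances to each site:
Z-7: 220121785.000; Z-11: 35956226.000; Z-16: 2135902465.000; Z-15: 9081257.000; Z-3: 113226634.000; Z-6: 65524594.000.
Minimum at Z-15.

Z-15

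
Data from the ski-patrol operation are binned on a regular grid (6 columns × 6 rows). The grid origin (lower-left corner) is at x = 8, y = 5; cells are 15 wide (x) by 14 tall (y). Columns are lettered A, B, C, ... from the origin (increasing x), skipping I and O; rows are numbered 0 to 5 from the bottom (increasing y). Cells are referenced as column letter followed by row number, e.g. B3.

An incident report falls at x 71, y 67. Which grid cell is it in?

E4

Column index: ⌊(71 − 8) / 15⌋ = ⌊4.200⌋ = 4 → column E
Row offset from origin: ⌊(67 − 5) / 14⌋ = ⌊4.429⌋ = 4 → row 4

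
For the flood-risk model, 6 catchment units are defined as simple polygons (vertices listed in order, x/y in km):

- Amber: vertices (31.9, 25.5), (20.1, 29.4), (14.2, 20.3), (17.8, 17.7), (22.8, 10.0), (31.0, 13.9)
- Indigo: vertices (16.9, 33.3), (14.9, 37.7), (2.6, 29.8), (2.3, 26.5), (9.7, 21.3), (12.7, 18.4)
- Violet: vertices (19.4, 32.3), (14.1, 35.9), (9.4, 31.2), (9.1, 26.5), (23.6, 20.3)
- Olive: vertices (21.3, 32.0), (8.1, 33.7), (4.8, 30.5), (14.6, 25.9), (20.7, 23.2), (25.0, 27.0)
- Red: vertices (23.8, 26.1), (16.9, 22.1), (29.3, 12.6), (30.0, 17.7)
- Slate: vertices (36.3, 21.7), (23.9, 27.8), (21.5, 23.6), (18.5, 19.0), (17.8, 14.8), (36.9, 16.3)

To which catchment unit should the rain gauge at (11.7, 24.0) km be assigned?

Indigo

Cast a ray rightward from (11.7, 24.0). For each polygon, the edges (by vertex number in listed order) whose endpoints lie on opposite sides of y = 24.0, where each meets that height, and whether that is right or left of the point:
Amber: 2–3 at x≈16.60 (right), 6–1 at x≈31.78 (right) → 2 crossings.
Indigo: 4–5 at x≈5.86 (left), 6–1 at x≈14.28 (right) → 1 crossing.
Violet: 4–5 at x≈14.95 (right), 5–1 at x≈22.30 (right) → 2 crossings.
Olive: 4–5 at x≈18.89 (right), 5–6 at x≈21.61 (right) → 2 crossings.
Red: 1–2 at x≈20.18 (right), 4–1 at x≈25.35 (right) → 2 crossings.
Slate: 1–2 at x≈31.62 (right), 2–3 at x≈21.73 (right) → 2 crossings.
Only Indigo has an odd count, so the point is inside Indigo.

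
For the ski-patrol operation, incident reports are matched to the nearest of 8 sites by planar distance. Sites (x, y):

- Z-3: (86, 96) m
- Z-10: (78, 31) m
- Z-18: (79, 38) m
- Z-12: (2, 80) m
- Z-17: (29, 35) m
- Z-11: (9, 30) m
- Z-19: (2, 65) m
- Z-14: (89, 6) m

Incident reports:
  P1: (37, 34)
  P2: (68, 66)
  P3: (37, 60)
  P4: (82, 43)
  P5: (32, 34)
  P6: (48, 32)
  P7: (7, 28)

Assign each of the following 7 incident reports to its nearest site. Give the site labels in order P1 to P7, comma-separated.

Z-17, Z-18, Z-17, Z-18, Z-17, Z-17, Z-11

P1 → Z-17 (d²=65.00)
P2 → Z-18 (d²=905.00)
P3 → Z-17 (d²=689.00)
P4 → Z-18 (d²=34.00)
P5 → Z-17 (d²=10.00)
P6 → Z-17 (d²=370.00)
P7 → Z-11 (d²=8.00)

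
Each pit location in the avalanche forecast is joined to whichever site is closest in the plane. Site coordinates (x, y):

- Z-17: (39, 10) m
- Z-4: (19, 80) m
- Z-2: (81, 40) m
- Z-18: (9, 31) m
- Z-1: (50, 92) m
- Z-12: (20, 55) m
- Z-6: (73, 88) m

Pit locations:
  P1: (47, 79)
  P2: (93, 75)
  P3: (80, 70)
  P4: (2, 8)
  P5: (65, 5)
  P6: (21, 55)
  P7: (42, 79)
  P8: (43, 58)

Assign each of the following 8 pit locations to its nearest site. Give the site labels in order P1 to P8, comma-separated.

P1 → Z-1 (d²=178.00)
P2 → Z-6 (d²=569.00)
P3 → Z-6 (d²=373.00)
P4 → Z-18 (d²=578.00)
P5 → Z-17 (d²=701.00)
P6 → Z-12 (d²=1.00)
P7 → Z-1 (d²=233.00)
P8 → Z-12 (d²=538.00)

Z-1, Z-6, Z-6, Z-18, Z-17, Z-12, Z-1, Z-12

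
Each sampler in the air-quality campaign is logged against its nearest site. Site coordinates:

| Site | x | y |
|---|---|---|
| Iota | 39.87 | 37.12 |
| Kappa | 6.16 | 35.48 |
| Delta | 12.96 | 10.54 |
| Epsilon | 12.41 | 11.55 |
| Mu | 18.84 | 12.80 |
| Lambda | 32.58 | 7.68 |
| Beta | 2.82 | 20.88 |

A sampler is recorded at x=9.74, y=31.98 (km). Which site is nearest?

Kappa

Squared distances to each site:
Iota: 934.236; Kappa: 25.066; Delta: 470.042; Epsilon: 424.514; Mu: 450.682; Lambda: 1112.156; Beta: 171.096.
Minimum at Kappa.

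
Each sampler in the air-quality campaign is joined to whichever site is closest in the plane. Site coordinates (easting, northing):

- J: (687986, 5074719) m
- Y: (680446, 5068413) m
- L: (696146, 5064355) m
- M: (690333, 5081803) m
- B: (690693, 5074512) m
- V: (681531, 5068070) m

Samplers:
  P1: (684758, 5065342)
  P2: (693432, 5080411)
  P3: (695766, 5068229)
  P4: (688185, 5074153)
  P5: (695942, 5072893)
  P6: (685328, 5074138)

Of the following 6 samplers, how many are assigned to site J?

2

P1 → V
P2 → M
P3 → L
P4 → J
P5 → B
P6 → J
2 of the 6 go to J.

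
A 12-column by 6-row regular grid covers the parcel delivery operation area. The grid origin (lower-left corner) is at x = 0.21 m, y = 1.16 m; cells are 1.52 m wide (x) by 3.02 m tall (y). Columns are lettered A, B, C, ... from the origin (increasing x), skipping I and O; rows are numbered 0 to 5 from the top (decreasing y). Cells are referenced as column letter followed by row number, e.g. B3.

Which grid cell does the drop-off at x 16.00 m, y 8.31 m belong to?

L3

Column index: ⌊(16.00 − 0.21) / 1.52⌋ = ⌊10.388⌋ = 10 → column L
Row offset from origin: ⌊(8.31 − 1.16) / 3.02⌋ = ⌊2.368⌋ = 2 → row 3 (counted from top)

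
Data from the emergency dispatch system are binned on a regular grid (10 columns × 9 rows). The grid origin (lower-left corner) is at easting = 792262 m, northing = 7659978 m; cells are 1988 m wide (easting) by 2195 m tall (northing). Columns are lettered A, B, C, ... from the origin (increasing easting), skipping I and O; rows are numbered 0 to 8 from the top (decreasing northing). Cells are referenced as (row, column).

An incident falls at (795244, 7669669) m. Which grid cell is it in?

(4, B)

Column index: ⌊(795244 − 792262) / 1988⌋ = ⌊1.500⌋ = 1 → column B
Row offset from origin: ⌊(7669669 − 7659978) / 2195⌋ = ⌊4.415⌋ = 4 → row 4 (counted from top)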